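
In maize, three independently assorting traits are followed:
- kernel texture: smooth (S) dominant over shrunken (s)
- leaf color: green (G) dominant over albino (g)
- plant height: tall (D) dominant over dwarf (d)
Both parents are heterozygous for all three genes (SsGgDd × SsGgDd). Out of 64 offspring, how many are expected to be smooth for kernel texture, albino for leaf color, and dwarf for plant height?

Trihybrid cross: SsGgDd × SsGgDd
Each trait segregates independently with a 3:1 phenotypic ratio, so each gene contributes 3/4 (dominant) or 1/4 (recessive).
Target: smooth (kernel texture), albino (leaf color), dwarf (plant height)
Probability = product of independent per-trait probabilities
= 3/4 × 1/4 × 1/4 = 3/64
Expected count = 3/64 × 64 = 3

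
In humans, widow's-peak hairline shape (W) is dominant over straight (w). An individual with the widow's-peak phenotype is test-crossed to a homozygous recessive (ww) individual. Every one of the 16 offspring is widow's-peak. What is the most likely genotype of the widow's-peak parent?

Test cross: ? × ww
All offspring are widow's-peak.
If the unknown parent were heterozygous (Ww), about half of 16 offspring would be straight; none are. The unknown parent is most likely homozygous dominant (WW).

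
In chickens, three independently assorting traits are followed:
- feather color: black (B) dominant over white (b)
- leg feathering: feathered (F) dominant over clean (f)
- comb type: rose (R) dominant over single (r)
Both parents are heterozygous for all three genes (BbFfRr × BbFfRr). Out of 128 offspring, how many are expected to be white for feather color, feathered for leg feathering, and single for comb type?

Trihybrid cross: BbFfRr × BbFfRr
Each trait segregates independently with a 3:1 phenotypic ratio, so each gene contributes 3/4 (dominant) or 1/4 (recessive).
Target: white (feather color), feathered (leg feathering), single (comb type)
Probability = product of independent per-trait probabilities
= 1/4 × 3/4 × 1/4 = 3/64
Expected count = 3/64 × 128 = 6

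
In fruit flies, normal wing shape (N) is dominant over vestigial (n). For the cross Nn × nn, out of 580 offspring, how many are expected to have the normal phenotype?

Punnett square for Nn × nn:
Offspring genotypes: 2 Nn, 2 nn
Total offspring: 4
Count with target: 2
Probability: 2/4 = 1/2
Expected count = 1/2 × 580 = 290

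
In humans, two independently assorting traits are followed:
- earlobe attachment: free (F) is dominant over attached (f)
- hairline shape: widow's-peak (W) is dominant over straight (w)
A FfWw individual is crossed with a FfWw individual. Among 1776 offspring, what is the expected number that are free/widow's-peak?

Dihybrid cross FfWw × FfWw — consider each gene separately:
earlobe attachment: Ff × Ff → 1 FF, 2 Ff, 1 ff → 3 F_ : 1 ff (out of 4)
hairline shape: Ww × Ww → 1 WW, 2 Ww, 1 ww → 3 W_ : 1 ww (out of 4)
Combine (counts out of 4 × 4 = 16): free/widow's-peak (F_W_) = 3×3 = 9; free/straight (F_ww) = 3×1 = 3; attached/widow's-peak (ffW_) = 1×3 = 3; attached/straight (ffww) = 1×1 = 1
Phenotype counts (out of 16): 9 free/widow's-peak, 3 free/straight, 3 attached/widow's-peak, 1 attached/straight
free/widow's-peak: 9 out of 16 → fraction 9/16
Expected count = 9/16 × 1776 = 999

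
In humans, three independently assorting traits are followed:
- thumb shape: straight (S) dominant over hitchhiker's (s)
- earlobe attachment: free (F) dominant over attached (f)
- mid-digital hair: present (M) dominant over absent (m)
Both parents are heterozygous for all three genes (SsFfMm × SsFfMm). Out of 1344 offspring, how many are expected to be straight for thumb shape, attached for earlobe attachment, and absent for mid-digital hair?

Trihybrid cross: SsFfMm × SsFfMm
Each trait segregates independently with a 3:1 phenotypic ratio, so each gene contributes 3/4 (dominant) or 1/4 (recessive).
Target: straight (thumb shape), attached (earlobe attachment), absent (mid-digital hair)
Probability = product of independent per-trait probabilities
= 3/4 × 1/4 × 1/4 = 3/64
Expected count = 3/64 × 1344 = 63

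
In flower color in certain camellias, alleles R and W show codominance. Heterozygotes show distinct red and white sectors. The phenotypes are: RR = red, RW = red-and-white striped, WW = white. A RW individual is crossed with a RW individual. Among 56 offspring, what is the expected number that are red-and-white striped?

Punnett square for RW × RW:
Offspring genotypes: 1 RR, 2 RW, 1 WW
Phenotype counts: 1 red, 2 red-and-white striped, 1 white
red-and-white striped: 2 out of 4 → fraction 1/2
Expected count = 1/2 × 56 = 28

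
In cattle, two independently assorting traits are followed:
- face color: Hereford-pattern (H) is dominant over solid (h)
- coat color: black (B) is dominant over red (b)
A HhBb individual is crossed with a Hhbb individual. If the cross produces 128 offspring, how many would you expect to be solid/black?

Dihybrid cross HhBb × Hhbb — consider each gene separately:
face color: Hh × Hh → 1 HH, 2 Hh, 1 hh → 3 H_ : 1 hh (out of 4)
coat color: Bb × bb → 2 Bb, 2 bb → 2 B_ : 2 bb (out of 4)
Combine (counts out of 4 × 4 = 16): Hereford-pattern/black (H_B_) = 3×2 = 6; Hereford-pattern/red (H_bb) = 3×2 = 6; solid/black (hhB_) = 1×2 = 2; solid/red (hhbb) = 1×2 = 2
Phenotype counts (out of 16): 6 Hereford-pattern/black, 6 Hereford-pattern/red, 2 solid/black, 2 solid/red
solid/black: 2 out of 16 → fraction 1/8
Expected count = 1/8 × 128 = 16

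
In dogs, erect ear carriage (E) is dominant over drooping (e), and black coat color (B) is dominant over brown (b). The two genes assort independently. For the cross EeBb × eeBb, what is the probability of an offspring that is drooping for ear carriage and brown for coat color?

Dihybrid cross EeBb × eeBb — consider each gene separately:
ear carriage: Ee × ee → 2 Ee, 2 ee → 2 E_ : 2 ee (out of 4)
coat color: Bb × Bb → 1 BB, 2 Bb, 1 bb → 3 B_ : 1 bb (out of 4)
Looking for: drooping (ee) and brown (bb)
P(drooping) = 2/4, P(brown) = 1/4
P(both) = 2/4 × 1/4 = 2/16 = 1/8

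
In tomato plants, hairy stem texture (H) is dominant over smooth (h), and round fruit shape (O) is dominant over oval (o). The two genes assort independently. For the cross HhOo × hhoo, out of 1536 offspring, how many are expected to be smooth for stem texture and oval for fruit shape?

Dihybrid cross HhOo × hhoo — consider each gene separately:
stem texture: Hh × hh → 2 Hh, 2 hh → 2 H_ : 2 hh (out of 4)
fruit shape: Oo × oo → 2 Oo, 2 oo → 2 O_ : 2 oo (out of 4)
Looking for: smooth (hh) and oval (oo)
P(smooth) = 2/4, P(oval) = 2/4
P(both) = 2/4 × 2/4 = 4/16 = 1/4
Expected count = 1/4 × 1536 = 384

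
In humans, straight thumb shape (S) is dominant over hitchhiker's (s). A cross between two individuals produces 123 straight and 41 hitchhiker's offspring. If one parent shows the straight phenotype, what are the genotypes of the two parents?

Observed offspring: 123 straight, 41 hitchhiker's
The observed ratio simplifies to 3:1. Hitchhiker's (ss) offspring appear, so each parent must contribute one s allele. The parent stated to show straight carries S, so it is Ss. The other parent is then either Ss or ss: Ss × ss would give a 1:1 split, whereas Ss × Ss gives 3:1 — matching the data. So both parents are heterozygous (Ss × Ss).
Parent genotypes: Ss × Ss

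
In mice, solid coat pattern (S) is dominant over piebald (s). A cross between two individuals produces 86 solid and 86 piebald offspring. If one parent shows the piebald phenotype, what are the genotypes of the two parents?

Observed offspring: 86 solid, 86 piebald
The observed ratio simplifies to 1:1. One parent shows piebald, so its genotype must be ss. A 1:1 offspring split requires the other parent to be heterozygous (Ss).
Parent genotypes: ss × Ss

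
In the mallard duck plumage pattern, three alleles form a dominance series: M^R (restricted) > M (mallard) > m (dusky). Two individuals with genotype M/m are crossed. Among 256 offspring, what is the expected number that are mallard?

Cross: M/m × M/m
Allele dominance: M^R > M > m
Offspring genotypes: 1 M/M, 2 M/m, 1 m/m
Phenotype counts: 3 mallard, 1 dusky
mallard: 3 out of 4 → fraction 3/4
Expected count = 3/4 × 256 = 192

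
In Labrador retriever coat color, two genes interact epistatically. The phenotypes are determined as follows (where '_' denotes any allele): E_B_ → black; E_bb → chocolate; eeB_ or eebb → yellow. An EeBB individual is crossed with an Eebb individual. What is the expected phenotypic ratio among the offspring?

Cross: EeBB × Eebb — consider each gene separately:
E gene: Ee × Ee → 1 EE, 2 Ee, 1 ee → 3 E_ : 1 ee (out of 4)
B gene: BB × bb → 4 Bb → 4 B_ (out of 4)
Genotype classes (out of 4 × 4 = 16): E_B_ = 3×4 = 12; eeB_ = 1×4 = 4
Apply the phenotype rules: E_B_ (12) → black; eeB_ (4) → yellow
Phenotype counts (out of 16): 12 black, 4 yellow
Ratio: 3 black : 1 yellow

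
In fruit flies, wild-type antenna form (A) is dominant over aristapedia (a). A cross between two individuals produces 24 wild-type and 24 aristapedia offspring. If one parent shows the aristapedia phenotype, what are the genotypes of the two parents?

Observed offspring: 24 wild-type, 24 aristapedia
The observed ratio simplifies to 1:1. One parent shows aristapedia, so its genotype must be aa. A 1:1 offspring split requires the other parent to be heterozygous (Aa).
Parent genotypes: aa × Aa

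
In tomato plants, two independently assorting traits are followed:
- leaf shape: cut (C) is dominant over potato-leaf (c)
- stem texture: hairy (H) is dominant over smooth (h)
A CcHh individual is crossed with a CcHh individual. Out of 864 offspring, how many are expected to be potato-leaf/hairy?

Dihybrid cross CcHh × CcHh — consider each gene separately:
leaf shape: Cc × Cc → 1 CC, 2 Cc, 1 cc → 3 C_ : 1 cc (out of 4)
stem texture: Hh × Hh → 1 HH, 2 Hh, 1 hh → 3 H_ : 1 hh (out of 4)
Combine (counts out of 4 × 4 = 16): cut/hairy (C_H_) = 3×3 = 9; cut/smooth (C_hh) = 3×1 = 3; potato-leaf/hairy (ccH_) = 1×3 = 3; potato-leaf/smooth (cchh) = 1×1 = 1
Phenotype counts (out of 16): 9 cut/hairy, 3 cut/smooth, 3 potato-leaf/hairy, 1 potato-leaf/smooth
potato-leaf/hairy: 3 out of 16 → fraction 3/16
Expected count = 3/16 × 864 = 162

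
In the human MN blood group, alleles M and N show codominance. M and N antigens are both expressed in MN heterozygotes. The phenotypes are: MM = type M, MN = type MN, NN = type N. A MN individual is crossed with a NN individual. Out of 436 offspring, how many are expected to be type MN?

Punnett square for MN × NN:
Offspring genotypes: 2 MN, 2 NN
Phenotype counts: 2 type MN, 2 type N
type MN: 2 out of 4 → fraction 1/2
Expected count = 1/2 × 436 = 218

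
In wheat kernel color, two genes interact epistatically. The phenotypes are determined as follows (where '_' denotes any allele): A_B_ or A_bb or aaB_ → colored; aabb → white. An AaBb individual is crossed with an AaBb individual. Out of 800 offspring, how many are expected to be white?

Cross: AaBb × AaBb — consider each gene separately:
A gene: Aa × Aa → 1 AA, 2 Aa, 1 aa → 3 A_ : 1 aa (out of 4)
B gene: Bb × Bb → 1 BB, 2 Bb, 1 bb → 3 B_ : 1 bb (out of 4)
Genotype classes (out of 4 × 4 = 16): A_B_ = 3×3 = 9; A_bb = 3×1 = 3; aaB_ = 1×3 = 3; aabb = 1×1 = 1
Apply the phenotype rules: A_B_ (9) + A_bb (3) + aaB_ (3) → colored; aabb (1) → white
Phenotype counts (out of 16): 15 colored, 1 white
white: 1 out of 16 → fraction 1/16
Expected count = 1/16 × 800 = 50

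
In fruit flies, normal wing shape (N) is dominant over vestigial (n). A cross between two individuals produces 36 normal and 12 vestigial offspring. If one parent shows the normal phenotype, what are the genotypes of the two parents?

Observed offspring: 36 normal, 12 vestigial
The observed ratio simplifies to 3:1. Vestigial (nn) offspring appear, so each parent must contribute one n allele. The parent stated to show normal carries N, so it is Nn. The other parent is then either Nn or nn: Nn × nn would give a 1:1 split, whereas Nn × Nn gives 3:1 — matching the data. So both parents are heterozygous (Nn × Nn).
Parent genotypes: Nn × Nn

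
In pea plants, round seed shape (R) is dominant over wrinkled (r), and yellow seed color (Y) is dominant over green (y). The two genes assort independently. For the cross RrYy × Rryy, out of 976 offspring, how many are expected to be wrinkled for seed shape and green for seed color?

Dihybrid cross RrYy × Rryy — consider each gene separately:
seed shape: Rr × Rr → 1 RR, 2 Rr, 1 rr → 3 R_ : 1 rr (out of 4)
seed color: Yy × yy → 2 Yy, 2 yy → 2 Y_ : 2 yy (out of 4)
Looking for: wrinkled (rr) and green (yy)
P(wrinkled) = 1/4, P(green) = 2/4
P(both) = 1/4 × 2/4 = 2/16 = 1/8
Expected count = 1/8 × 976 = 122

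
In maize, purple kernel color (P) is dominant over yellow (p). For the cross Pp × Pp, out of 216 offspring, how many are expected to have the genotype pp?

Punnett square for Pp × Pp:
Offspring genotypes: 1 PP, 2 Pp, 1 pp
Total offspring: 4
Count with target: 1
Probability: 1/4
Expected count = 1/4 × 216 = 54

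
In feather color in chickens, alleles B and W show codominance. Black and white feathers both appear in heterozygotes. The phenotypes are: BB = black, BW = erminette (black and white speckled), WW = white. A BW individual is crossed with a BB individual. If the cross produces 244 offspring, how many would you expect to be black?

Punnett square for BW × BB:
Offspring genotypes: 2 BB, 2 BW
Phenotype counts: 2 black, 2 erminette (black and white speckled)
black: 2 out of 4 → fraction 1/2
Expected count = 1/2 × 244 = 122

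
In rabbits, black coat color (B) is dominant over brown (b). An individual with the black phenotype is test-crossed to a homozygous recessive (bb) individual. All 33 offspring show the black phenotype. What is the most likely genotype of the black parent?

Test cross: ? × bb
All offspring are black.
If the unknown parent were heterozygous (Bb), about half of 33 offspring would be brown; none are. The unknown parent is most likely homozygous dominant (BB).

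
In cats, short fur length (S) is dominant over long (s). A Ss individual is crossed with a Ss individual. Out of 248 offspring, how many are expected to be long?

Punnett square for Ss × Ss:
Offspring genotypes: 1 SS, 2 Ss, 1 ss
short: 3, long: 1
long: 1 out of 4 → fraction 1/4
Expected count = 1/4 × 248 = 62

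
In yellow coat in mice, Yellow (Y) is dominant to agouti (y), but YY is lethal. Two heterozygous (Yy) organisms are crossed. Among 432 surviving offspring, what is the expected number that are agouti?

Cross: Yy × Yy
Punnett square offspring (before lethality): 1 YY, 2 Yy, 1 yy
The YY genotype is lethal (embryos die); surviving offspring: 2 Yy, 1 yy
agouti: 1 out of 3 → fraction 1/3
Expected count = 1/3 × 432 = 144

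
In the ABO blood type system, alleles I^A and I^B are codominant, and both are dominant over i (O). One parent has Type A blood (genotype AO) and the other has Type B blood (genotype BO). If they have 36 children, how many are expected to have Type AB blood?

Cross: AO × BO
Possible offspring genotypes: 1 AB, 1 AO, 1 BO, 1 OO
Blood type counts: 1 Type AB, 1 Type A, 1 Type B, 1 Type O
Probability of Type AB: 1/4
Expected count = 1/4 × 36 = 9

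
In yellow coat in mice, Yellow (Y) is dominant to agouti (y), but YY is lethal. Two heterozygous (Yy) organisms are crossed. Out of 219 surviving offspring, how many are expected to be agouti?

Cross: Yy × Yy
Punnett square offspring (before lethality): 1 YY, 2 Yy, 1 yy
The YY genotype is lethal (embryos die); surviving offspring: 2 Yy, 1 yy
agouti: 1 out of 3 → fraction 1/3
Expected count = 1/3 × 219 = 73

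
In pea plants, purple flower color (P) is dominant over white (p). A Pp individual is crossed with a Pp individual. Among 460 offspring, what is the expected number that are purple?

Punnett square for Pp × Pp:
Offspring genotypes: 1 PP, 2 Pp, 1 pp
purple: 3, white: 1
purple: 3 out of 4 → fraction 3/4
Expected count = 3/4 × 460 = 345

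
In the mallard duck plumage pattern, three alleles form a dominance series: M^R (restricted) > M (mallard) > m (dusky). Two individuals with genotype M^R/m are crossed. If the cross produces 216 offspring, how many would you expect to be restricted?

Cross: M^R/m × M^R/m
Allele dominance: M^R > M > m
Offspring genotypes: 1 M^R/M^R, 2 M^R/m, 1 m/m
Phenotype counts: 3 restricted, 1 dusky
restricted: 3 out of 4 → fraction 3/4
Expected count = 3/4 × 216 = 162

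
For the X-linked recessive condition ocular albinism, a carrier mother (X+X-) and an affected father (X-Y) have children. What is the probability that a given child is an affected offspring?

Cross: X+X- × X-Y
Offspring: 1 X+X-, 1 X+Y, 1 X-X-, 1 X-Y
Probability of an affected offspring: 2/4 = 1/2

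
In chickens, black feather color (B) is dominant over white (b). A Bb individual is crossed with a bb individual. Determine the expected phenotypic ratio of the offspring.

Punnett square for Bb × bb:
Offspring genotypes: 2 Bb, 2 bb
black: 2, white: 2
Ratio: 1:1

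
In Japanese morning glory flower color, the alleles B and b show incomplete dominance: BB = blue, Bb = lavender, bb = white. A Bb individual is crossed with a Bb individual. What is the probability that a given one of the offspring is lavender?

Punnett square for Bb × Bb:
Offspring genotypes: 1 BB, 2 Bb, 1 bb
Phenotype counts: 1 blue, 2 lavender, 1 white
lavender: 2 out of 4
Probability: 2/4 = 1/2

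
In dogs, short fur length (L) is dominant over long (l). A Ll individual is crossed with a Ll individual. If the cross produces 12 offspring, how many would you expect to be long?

Punnett square for Ll × Ll:
Offspring genotypes: 1 LL, 2 Ll, 1 ll
short: 3, long: 1
long: 1 out of 4 → fraction 1/4
Expected count = 1/4 × 12 = 3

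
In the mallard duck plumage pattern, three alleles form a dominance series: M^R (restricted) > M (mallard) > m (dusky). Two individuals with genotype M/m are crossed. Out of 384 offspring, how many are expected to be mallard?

Cross: M/m × M/m
Allele dominance: M^R > M > m
Offspring genotypes: 1 M/M, 2 M/m, 1 m/m
Phenotype counts: 3 mallard, 1 dusky
mallard: 3 out of 4 → fraction 3/4
Expected count = 3/4 × 384 = 288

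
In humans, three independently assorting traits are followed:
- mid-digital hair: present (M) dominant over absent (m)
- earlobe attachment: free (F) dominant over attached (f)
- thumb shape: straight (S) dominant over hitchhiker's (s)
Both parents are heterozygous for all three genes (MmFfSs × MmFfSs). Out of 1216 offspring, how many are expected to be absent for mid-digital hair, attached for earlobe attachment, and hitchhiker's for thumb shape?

Trihybrid cross: MmFfSs × MmFfSs
Each trait segregates independently with a 3:1 phenotypic ratio, so each gene contributes 3/4 (dominant) or 1/4 (recessive).
Target: absent (mid-digital hair), attached (earlobe attachment), hitchhiker's (thumb shape)
Probability = product of independent per-trait probabilities
= 1/4 × 1/4 × 1/4 = 1/64
Expected count = 1/64 × 1216 = 19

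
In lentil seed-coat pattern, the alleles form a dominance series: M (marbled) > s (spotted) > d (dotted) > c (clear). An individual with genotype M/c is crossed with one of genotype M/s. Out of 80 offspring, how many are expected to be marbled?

Cross: M/c × M/s
Allele dominance: M > s > d > c
Offspring genotypes: 1 M/M, 1 M/s, 1 M/c, 1 s/c
Phenotype counts: 3 marbled, 1 spotted
marbled: 3 out of 4 → fraction 3/4
Expected count = 3/4 × 80 = 60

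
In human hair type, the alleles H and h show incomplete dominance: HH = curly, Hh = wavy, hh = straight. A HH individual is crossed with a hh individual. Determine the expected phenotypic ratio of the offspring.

Punnett square for HH × hh:
Offspring genotypes: 4 Hh
Phenotype counts: 4 wavy
Ratio: all wavy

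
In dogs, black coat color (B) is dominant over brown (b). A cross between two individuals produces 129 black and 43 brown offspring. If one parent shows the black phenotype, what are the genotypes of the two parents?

Observed offspring: 129 black, 43 brown
The observed ratio simplifies to 3:1. Brown (bb) offspring appear, so each parent must contribute one b allele. The parent stated to show black carries B, so it is Bb. The other parent is then either Bb or bb: Bb × bb would give a 1:1 split, whereas Bb × Bb gives 3:1 — matching the data. So both parents are heterozygous (Bb × Bb).
Parent genotypes: Bb × Bb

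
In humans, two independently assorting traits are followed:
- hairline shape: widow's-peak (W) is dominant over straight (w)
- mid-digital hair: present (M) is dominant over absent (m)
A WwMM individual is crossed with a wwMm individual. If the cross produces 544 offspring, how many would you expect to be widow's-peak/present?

Dihybrid cross WwMM × wwMm — consider each gene separately:
hairline shape: Ww × ww → 2 Ww, 2 ww → 2 W_ : 2 ww (out of 4)
mid-digital hair: MM × Mm → 2 MM, 2 Mm → 4 M_ (out of 4)
Combine (counts out of 4 × 4 = 16): widow's-peak/present (W_M_) = 2×4 = 8; straight/present (wwM_) = 2×4 = 8
Phenotype counts (out of 16): 8 widow's-peak/present, 8 straight/present
widow's-peak/present: 8 out of 16 → fraction 1/2
Expected count = 1/2 × 544 = 272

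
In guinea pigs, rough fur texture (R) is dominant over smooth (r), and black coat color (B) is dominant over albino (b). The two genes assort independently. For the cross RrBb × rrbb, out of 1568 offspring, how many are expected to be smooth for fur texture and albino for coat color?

Dihybrid cross RrBb × rrbb — consider each gene separately:
fur texture: Rr × rr → 2 Rr, 2 rr → 2 R_ : 2 rr (out of 4)
coat color: Bb × bb → 2 Bb, 2 bb → 2 B_ : 2 bb (out of 4)
Looking for: smooth (rr) and albino (bb)
P(smooth) = 2/4, P(albino) = 2/4
P(both) = 2/4 × 2/4 = 4/16 = 1/4
Expected count = 1/4 × 1568 = 392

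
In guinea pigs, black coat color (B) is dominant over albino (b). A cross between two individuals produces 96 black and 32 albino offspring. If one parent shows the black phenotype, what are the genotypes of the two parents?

Observed offspring: 96 black, 32 albino
The observed ratio simplifies to 3:1. Albino (bb) offspring appear, so each parent must contribute one b allele. The parent stated to show black carries B, so it is Bb. The other parent is then either Bb or bb: Bb × bb would give a 1:1 split, whereas Bb × Bb gives 3:1 — matching the data. So both parents are heterozygous (Bb × Bb).
Parent genotypes: Bb × Bb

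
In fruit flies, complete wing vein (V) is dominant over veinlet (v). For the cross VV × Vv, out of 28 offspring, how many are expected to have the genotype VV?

Punnett square for VV × Vv:
Offspring genotypes: 2 VV, 2 Vv
Total offspring: 4
Count with target: 2
Probability: 2/4 = 1/2
Expected count = 1/2 × 28 = 14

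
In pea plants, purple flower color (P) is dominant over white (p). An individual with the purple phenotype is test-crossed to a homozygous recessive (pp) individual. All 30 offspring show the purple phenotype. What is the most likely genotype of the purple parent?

Test cross: ? × pp
All offspring are purple.
If the unknown parent were heterozygous (Pp), about half of 30 offspring would be white; none are. The unknown parent is most likely homozygous dominant (PP).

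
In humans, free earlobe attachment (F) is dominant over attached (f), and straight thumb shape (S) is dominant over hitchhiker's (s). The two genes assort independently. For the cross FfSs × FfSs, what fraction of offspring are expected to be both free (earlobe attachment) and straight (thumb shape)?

Dihybrid cross FfSs × FfSs — consider each gene separately:
earlobe attachment: Ff × Ff → 1 FF, 2 Ff, 1 ff → 3 F_ : 1 ff (out of 4)
thumb shape: Ss × Ss → 1 SS, 2 Ss, 1 ss → 3 S_ : 1 ss (out of 4)
Looking for: free (F_) and straight (S_)
P(free) = 3/4, P(straight) = 3/4
P(both) = 3/4 × 3/4 = 9/16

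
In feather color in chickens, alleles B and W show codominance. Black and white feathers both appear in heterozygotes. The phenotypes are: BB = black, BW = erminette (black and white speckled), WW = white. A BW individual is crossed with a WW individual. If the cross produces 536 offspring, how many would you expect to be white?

Punnett square for BW × WW:
Offspring genotypes: 2 BW, 2 WW
Phenotype counts: 2 erminette (black and white speckled), 2 white
white: 2 out of 4 → fraction 1/2
Expected count = 1/2 × 536 = 268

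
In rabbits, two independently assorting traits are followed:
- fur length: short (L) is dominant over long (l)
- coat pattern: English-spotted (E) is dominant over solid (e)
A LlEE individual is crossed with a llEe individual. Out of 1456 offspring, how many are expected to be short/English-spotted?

Dihybrid cross LlEE × llEe — consider each gene separately:
fur length: Ll × ll → 2 Ll, 2 ll → 2 L_ : 2 ll (out of 4)
coat pattern: EE × Ee → 2 EE, 2 Ee → 4 E_ (out of 4)
Combine (counts out of 4 × 4 = 16): short/English-spotted (L_E_) = 2×4 = 8; long/English-spotted (llE_) = 2×4 = 8
Phenotype counts (out of 16): 8 short/English-spotted, 8 long/English-spotted
short/English-spotted: 8 out of 16 → fraction 1/2
Expected count = 1/2 × 1456 = 728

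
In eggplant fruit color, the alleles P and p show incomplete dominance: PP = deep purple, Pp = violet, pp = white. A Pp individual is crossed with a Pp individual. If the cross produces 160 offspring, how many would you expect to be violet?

Punnett square for Pp × Pp:
Offspring genotypes: 1 PP, 2 Pp, 1 pp
Phenotype counts: 1 deep purple, 2 violet, 1 white
violet: 2 out of 4 → fraction 1/2
Expected count = 1/2 × 160 = 80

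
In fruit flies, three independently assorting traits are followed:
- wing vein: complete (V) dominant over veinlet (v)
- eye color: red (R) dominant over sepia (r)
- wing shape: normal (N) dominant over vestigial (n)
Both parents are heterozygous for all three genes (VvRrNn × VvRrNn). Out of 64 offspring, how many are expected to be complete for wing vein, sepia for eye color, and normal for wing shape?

Trihybrid cross: VvRrNn × VvRrNn
Each trait segregates independently with a 3:1 phenotypic ratio, so each gene contributes 3/4 (dominant) or 1/4 (recessive).
Target: complete (wing vein), sepia (eye color), normal (wing shape)
Probability = product of independent per-trait probabilities
= 3/4 × 1/4 × 3/4 = 9/64
Expected count = 9/64 × 64 = 9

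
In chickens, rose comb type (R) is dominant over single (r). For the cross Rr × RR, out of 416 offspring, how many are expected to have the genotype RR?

Punnett square for Rr × RR:
Offspring genotypes: 2 RR, 2 Rr
Total offspring: 4
Count with target: 2
Probability: 2/4 = 1/2
Expected count = 1/2 × 416 = 208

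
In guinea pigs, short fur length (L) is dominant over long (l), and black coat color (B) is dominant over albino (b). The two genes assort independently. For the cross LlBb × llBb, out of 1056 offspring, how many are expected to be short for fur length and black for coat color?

Dihybrid cross LlBb × llBb — consider each gene separately:
fur length: Ll × ll → 2 Ll, 2 ll → 2 L_ : 2 ll (out of 4)
coat color: Bb × Bb → 1 BB, 2 Bb, 1 bb → 3 B_ : 1 bb (out of 4)
Looking for: short (L_) and black (B_)
P(short) = 2/4, P(black) = 3/4
P(both) = 2/4 × 3/4 = 6/16 = 3/8
Expected count = 3/8 × 1056 = 396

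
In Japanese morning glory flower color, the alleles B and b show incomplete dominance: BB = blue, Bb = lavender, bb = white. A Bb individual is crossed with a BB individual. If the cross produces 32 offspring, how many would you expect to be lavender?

Punnett square for Bb × BB:
Offspring genotypes: 2 BB, 2 Bb
Phenotype counts: 2 blue, 2 lavender
lavender: 2 out of 4 → fraction 1/2
Expected count = 1/2 × 32 = 16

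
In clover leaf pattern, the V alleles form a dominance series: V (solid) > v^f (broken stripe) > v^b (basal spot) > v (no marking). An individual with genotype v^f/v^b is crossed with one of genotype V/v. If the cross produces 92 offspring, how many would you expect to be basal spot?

Cross: v^f/v^b × V/v
Allele dominance: V > v^f > v^b > v
Offspring genotypes: 1 V/v^f, 1 v^f/v, 1 V/v^b, 1 v^b/v
Phenotype counts: 2 solid, 1 broken stripe, 1 basal spot
basal spot: 1 out of 4 → fraction 1/4
Expected count = 1/4 × 92 = 23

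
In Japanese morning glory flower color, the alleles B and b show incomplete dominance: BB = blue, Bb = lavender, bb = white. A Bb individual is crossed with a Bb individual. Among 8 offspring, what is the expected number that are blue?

Punnett square for Bb × Bb:
Offspring genotypes: 1 BB, 2 Bb, 1 bb
Phenotype counts: 1 blue, 2 lavender, 1 white
blue: 1 out of 4 → fraction 1/4
Expected count = 1/4 × 8 = 2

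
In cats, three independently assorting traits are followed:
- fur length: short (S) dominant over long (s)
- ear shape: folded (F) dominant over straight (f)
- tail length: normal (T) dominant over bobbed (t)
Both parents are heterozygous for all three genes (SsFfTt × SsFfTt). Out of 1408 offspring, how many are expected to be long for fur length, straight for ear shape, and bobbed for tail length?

Trihybrid cross: SsFfTt × SsFfTt
Each trait segregates independently with a 3:1 phenotypic ratio, so each gene contributes 3/4 (dominant) or 1/4 (recessive).
Target: long (fur length), straight (ear shape), bobbed (tail length)
Probability = product of independent per-trait probabilities
= 1/4 × 1/4 × 1/4 = 1/64
Expected count = 1/64 × 1408 = 22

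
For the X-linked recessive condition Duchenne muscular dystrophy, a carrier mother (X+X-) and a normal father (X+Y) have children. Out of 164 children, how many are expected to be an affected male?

Cross: X+X- × X+Y
Offspring: 1 X+X+, 1 X+Y, 1 X+X-, 1 X-Y
Probability of an affected male: 1/4
Expected count = 1/4 × 164 = 41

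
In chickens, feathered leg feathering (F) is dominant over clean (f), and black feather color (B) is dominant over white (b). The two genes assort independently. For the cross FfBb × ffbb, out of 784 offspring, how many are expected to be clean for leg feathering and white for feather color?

Dihybrid cross FfBb × ffbb — consider each gene separately:
leg feathering: Ff × ff → 2 Ff, 2 ff → 2 F_ : 2 ff (out of 4)
feather color: Bb × bb → 2 Bb, 2 bb → 2 B_ : 2 bb (out of 4)
Looking for: clean (ff) and white (bb)
P(clean) = 2/4, P(white) = 2/4
P(both) = 2/4 × 2/4 = 4/16 = 1/4
Expected count = 1/4 × 784 = 196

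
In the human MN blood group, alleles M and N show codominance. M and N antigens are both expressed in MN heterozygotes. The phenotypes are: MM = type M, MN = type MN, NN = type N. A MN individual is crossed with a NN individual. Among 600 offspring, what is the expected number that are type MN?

Punnett square for MN × NN:
Offspring genotypes: 2 MN, 2 NN
Phenotype counts: 2 type MN, 2 type N
type MN: 2 out of 4 → fraction 1/2
Expected count = 1/2 × 600 = 300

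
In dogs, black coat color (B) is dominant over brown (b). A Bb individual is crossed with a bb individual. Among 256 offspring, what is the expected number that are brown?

Punnett square for Bb × bb:
Offspring genotypes: 2 Bb, 2 bb
black: 2, brown: 2
brown: 2 out of 4 → fraction 1/2
Expected count = 1/2 × 256 = 128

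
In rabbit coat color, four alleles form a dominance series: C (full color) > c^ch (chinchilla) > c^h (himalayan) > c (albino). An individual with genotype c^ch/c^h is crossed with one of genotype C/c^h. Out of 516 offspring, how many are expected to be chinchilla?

Cross: c^ch/c^h × C/c^h
Allele dominance: C > c^ch > c^h > c
Offspring genotypes: 1 C/c^ch, 1 c^ch/c^h, 1 C/c^h, 1 c^h/c^h
Phenotype counts: 2 full color, 1 chinchilla, 1 himalayan
chinchilla: 1 out of 4 → fraction 1/4
Expected count = 1/4 × 516 = 129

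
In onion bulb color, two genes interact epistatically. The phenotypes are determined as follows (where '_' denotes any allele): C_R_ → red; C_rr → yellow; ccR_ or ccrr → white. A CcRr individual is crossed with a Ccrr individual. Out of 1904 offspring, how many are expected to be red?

Cross: CcRr × Ccrr — consider each gene separately:
C gene: Cc × Cc → 1 CC, 2 Cc, 1 cc → 3 C_ : 1 cc (out of 4)
R gene: Rr × rr → 2 Rr, 2 rr → 2 R_ : 2 rr (out of 4)
Genotype classes (out of 4 × 4 = 16): C_R_ = 3×2 = 6; C_rr = 3×2 = 6; ccR_ = 1×2 = 2; ccrr = 1×2 = 2
Apply the phenotype rules: C_R_ (6) → red; C_rr (6) → yellow; ccR_ (2) + ccrr (2) → white
Phenotype counts (out of 16): 6 red, 6 yellow, 4 white
red: 6 out of 16 → fraction 3/8
Expected count = 3/8 × 1904 = 714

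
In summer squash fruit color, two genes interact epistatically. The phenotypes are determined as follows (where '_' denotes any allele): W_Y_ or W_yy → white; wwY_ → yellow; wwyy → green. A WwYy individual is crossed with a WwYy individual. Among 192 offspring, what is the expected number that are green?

Cross: WwYy × WwYy — consider each gene separately:
W gene: Ww × Ww → 1 WW, 2 Ww, 1 ww → 3 W_ : 1 ww (out of 4)
Y gene: Yy × Yy → 1 YY, 2 Yy, 1 yy → 3 Y_ : 1 yy (out of 4)
Genotype classes (out of 4 × 4 = 16): W_Y_ = 3×3 = 9; W_yy = 3×1 = 3; wwY_ = 1×3 = 3; wwyy = 1×1 = 1
Apply the phenotype rules: W_Y_ (9) + W_yy (3) → white; wwY_ (3) → yellow; wwyy (1) → green
Phenotype counts (out of 16): 12 white, 3 yellow, 1 green
green: 1 out of 16 → fraction 1/16
Expected count = 1/16 × 192 = 12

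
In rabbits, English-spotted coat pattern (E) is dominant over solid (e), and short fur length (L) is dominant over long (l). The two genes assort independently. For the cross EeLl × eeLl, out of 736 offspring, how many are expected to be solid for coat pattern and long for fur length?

Dihybrid cross EeLl × eeLl — consider each gene separately:
coat pattern: Ee × ee → 2 Ee, 2 ee → 2 E_ : 2 ee (out of 4)
fur length: Ll × Ll → 1 LL, 2 Ll, 1 ll → 3 L_ : 1 ll (out of 4)
Looking for: solid (ee) and long (ll)
P(solid) = 2/4, P(long) = 1/4
P(both) = 2/4 × 1/4 = 2/16 = 1/8
Expected count = 1/8 × 736 = 92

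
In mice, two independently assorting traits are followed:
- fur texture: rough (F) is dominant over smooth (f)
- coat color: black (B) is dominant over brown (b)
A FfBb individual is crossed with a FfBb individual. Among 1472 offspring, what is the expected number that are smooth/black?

Dihybrid cross FfBb × FfBb — consider each gene separately:
fur texture: Ff × Ff → 1 FF, 2 Ff, 1 ff → 3 F_ : 1 ff (out of 4)
coat color: Bb × Bb → 1 BB, 2 Bb, 1 bb → 3 B_ : 1 bb (out of 4)
Combine (counts out of 4 × 4 = 16): rough/black (F_B_) = 3×3 = 9; rough/brown (F_bb) = 3×1 = 3; smooth/black (ffB_) = 1×3 = 3; smooth/brown (ffbb) = 1×1 = 1
Phenotype counts (out of 16): 9 rough/black, 3 rough/brown, 3 smooth/black, 1 smooth/brown
smooth/black: 3 out of 16 → fraction 3/16
Expected count = 3/16 × 1472 = 276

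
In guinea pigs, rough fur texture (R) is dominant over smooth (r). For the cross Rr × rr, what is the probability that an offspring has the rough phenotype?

Punnett square for Rr × rr:
Offspring genotypes: 2 Rr, 2 rr
Total offspring: 4
Count with target: 2
Probability: 2/4 = 1/2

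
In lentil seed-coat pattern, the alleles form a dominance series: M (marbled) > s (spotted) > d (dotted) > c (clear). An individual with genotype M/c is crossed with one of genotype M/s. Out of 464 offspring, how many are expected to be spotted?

Cross: M/c × M/s
Allele dominance: M > s > d > c
Offspring genotypes: 1 M/M, 1 M/s, 1 M/c, 1 s/c
Phenotype counts: 3 marbled, 1 spotted
spotted: 1 out of 4 → fraction 1/4
Expected count = 1/4 × 464 = 116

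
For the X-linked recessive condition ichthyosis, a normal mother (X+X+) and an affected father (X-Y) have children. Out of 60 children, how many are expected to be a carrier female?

Cross: X+X+ × X-Y
Offspring: 2 X+X-, 2 X+Y
Probability of a carrier female: 2/4 = 1/2
Expected count = 1/2 × 60 = 30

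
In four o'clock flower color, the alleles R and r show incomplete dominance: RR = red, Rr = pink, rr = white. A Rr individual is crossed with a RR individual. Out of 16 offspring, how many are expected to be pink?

Punnett square for Rr × RR:
Offspring genotypes: 2 RR, 2 Rr
Phenotype counts: 2 red, 2 pink
pink: 2 out of 4 → fraction 1/2
Expected count = 1/2 × 16 = 8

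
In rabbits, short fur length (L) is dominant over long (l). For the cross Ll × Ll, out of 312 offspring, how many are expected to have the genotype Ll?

Punnett square for Ll × Ll:
Offspring genotypes: 1 LL, 2 Ll, 1 ll
Total offspring: 4
Count with target: 2
Probability: 2/4 = 1/2
Expected count = 1/2 × 312 = 156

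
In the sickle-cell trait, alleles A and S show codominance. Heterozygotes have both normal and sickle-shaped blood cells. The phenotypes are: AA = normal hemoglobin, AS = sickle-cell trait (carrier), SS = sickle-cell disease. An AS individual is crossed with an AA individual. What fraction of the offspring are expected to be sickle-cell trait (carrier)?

Punnett square for AS × AA:
Offspring genotypes: 2 AA, 2 AS
Phenotype counts: 2 normal hemoglobin, 2 sickle-cell trait (carrier)
sickle-cell trait (carrier): 2 out of 4
Probability: 2/4 = 1/2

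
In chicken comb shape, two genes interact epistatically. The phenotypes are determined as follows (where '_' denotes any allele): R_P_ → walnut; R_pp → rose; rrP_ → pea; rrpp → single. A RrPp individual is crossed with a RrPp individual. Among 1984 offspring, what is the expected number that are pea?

Cross: RrPp × RrPp — consider each gene separately:
R gene: Rr × Rr → 1 RR, 2 Rr, 1 rr → 3 R_ : 1 rr (out of 4)
P gene: Pp × Pp → 1 PP, 2 Pp, 1 pp → 3 P_ : 1 pp (out of 4)
Genotype classes (out of 4 × 4 = 16): R_P_ = 3×3 = 9; R_pp = 3×1 = 3; rrP_ = 1×3 = 3; rrpp = 1×1 = 1
Apply the phenotype rules: R_P_ (9) → walnut; R_pp (3) → rose; rrP_ (3) → pea; rrpp (1) → single
Phenotype counts (out of 16): 9 walnut, 3 rose, 3 pea, 1 single
pea: 3 out of 16 → fraction 3/16
Expected count = 3/16 × 1984 = 372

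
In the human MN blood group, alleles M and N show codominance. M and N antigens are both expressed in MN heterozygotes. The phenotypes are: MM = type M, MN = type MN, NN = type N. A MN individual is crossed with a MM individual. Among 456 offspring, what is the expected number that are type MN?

Punnett square for MN × MM:
Offspring genotypes: 2 MM, 2 MN
Phenotype counts: 2 type M, 2 type MN
type MN: 2 out of 4 → fraction 1/2
Expected count = 1/2 × 456 = 228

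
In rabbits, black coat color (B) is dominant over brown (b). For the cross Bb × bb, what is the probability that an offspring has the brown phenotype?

Punnett square for Bb × bb:
Offspring genotypes: 2 Bb, 2 bb
Total offspring: 4
Count with target: 2
Probability: 2/4 = 1/2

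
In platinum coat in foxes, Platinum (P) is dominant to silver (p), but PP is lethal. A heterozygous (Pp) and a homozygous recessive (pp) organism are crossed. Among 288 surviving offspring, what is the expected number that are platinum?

Cross: Pp × pp
Punnett square offspring (before lethality): 2 Pp, 2 pp
No PP offspring are produced in this cross.
platinum: 2 out of 4 → fraction 1/2
Expected count = 1/2 × 288 = 144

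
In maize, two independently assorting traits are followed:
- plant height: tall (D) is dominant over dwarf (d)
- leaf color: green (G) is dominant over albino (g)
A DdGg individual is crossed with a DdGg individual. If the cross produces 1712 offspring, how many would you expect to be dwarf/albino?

Dihybrid cross DdGg × DdGg — consider each gene separately:
plant height: Dd × Dd → 1 DD, 2 Dd, 1 dd → 3 D_ : 1 dd (out of 4)
leaf color: Gg × Gg → 1 GG, 2 Gg, 1 gg → 3 G_ : 1 gg (out of 4)
Combine (counts out of 4 × 4 = 16): tall/green (D_G_) = 3×3 = 9; tall/albino (D_gg) = 3×1 = 3; dwarf/green (ddG_) = 1×3 = 3; dwarf/albino (ddgg) = 1×1 = 1
Phenotype counts (out of 16): 9 tall/green, 3 tall/albino, 3 dwarf/green, 1 dwarf/albino
dwarf/albino: 1 out of 16 → fraction 1/16
Expected count = 1/16 × 1712 = 107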